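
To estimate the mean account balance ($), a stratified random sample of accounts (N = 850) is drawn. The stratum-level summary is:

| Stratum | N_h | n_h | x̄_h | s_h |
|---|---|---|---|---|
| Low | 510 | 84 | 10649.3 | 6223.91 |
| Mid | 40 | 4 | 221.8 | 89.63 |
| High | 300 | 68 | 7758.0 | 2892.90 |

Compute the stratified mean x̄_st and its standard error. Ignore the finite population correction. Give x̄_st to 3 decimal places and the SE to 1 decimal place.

x̄_st ≈ 9138.135, SE ≈ 425.9

x̄_st = Σ W_h x̄_h = (510·10649.3 + 40·221.8 + 300·7758.0)/850 = 9138.13529
V̂(x̄_st) = Σ W_h² s_h²/n_h, with W_h = N_h/N and N = 850:
  stratum Low: (510/850)²·6223.91²/84 = 166016
  stratum Mid: (40/850)²·89.63²/4 = 4.44763
  stratum High: (300/850)²·2892.90²/68 = 15330.7
V̂(x̄_st) = 181351
SE(x̄_st) = √181351 = 425.853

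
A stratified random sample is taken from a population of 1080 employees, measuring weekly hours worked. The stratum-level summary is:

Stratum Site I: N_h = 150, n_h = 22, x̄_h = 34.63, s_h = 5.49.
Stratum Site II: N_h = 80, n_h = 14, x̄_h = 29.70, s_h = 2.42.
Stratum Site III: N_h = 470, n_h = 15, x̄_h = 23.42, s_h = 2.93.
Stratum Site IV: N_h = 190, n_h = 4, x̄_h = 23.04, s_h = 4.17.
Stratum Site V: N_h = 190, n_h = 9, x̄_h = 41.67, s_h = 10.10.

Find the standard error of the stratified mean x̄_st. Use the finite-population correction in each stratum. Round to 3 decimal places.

V̂(x̄_st) = Σ W_h² (1 − n_h/N_h) s_h²/n_h, with W_h = N_h/N and N = 1080:
  stratum Site I: (150/1080)²·(1 − 22/150)·5.49²/22 = 0.0225515
  stratum Site II: (80/1080)²·(1 − 14/80)·2.42²/14 = 0.0018936
  stratum Site III: (470/1080)²·(1 − 15/470)·2.93²/15 = 0.104931
  stratum Site IV: (190/1080)²·(1 − 4/190)·4.17²/4 = 0.131714
  stratum Site V: (190/1080)²·(1 − 9/190)·10.10²/9 = 0.334183
V̂(x̄_st) = 0.595274
SE(x̄_st) = √0.595274 = 0.77154

SE(x̄_st) ≈ 0.772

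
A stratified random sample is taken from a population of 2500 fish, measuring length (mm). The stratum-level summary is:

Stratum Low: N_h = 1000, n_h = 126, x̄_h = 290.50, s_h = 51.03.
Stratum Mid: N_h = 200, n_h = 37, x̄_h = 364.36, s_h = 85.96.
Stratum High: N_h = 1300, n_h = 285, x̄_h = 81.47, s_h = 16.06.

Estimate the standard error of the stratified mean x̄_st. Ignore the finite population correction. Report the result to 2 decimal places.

SE(x̄_st) ≈ 2.20

V̂(x̄_st) = Σ W_h² s_h²/n_h, with W_h = N_h/N and N = 2500:
  stratum Low: (1000/2500)²·51.03²/126 = 3.30674
  stratum Mid: (200/2500)²·85.96²/37 = 1.27812
  stratum High: (1300/2500)²·16.06²/285 = 0.244711
V̂(x̄_st) = 4.82957
SE(x̄_st) = √4.82957 = 2.19763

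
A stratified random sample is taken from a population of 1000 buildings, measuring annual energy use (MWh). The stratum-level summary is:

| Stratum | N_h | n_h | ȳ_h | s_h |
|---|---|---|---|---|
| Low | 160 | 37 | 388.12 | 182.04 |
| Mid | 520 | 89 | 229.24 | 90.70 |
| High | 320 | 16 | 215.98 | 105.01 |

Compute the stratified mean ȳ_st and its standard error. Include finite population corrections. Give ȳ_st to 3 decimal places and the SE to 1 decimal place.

ȳ_st = Σ W_h ȳ_h = (160·388.12 + 520·229.24 + 320·215.98)/1000 = 250.41760
V̂(ȳ_st) = Σ W_h² (1 − n_h/N_h) s_h²/n_h, with W_h = N_h/N and N = 1000:
  stratum Low: (160/1000)²·(1 − 37/160)·182.04²/37 = 17.6261
  stratum Mid: (520/1000)²·(1 − 89/520)·90.70²/89 = 20.716
  stratum High: (320/1000)²·(1 − 16/320)·105.01²/16 = 67.0448
V̂(ȳ_st) = 105.387
SE(ȳ_st) = √105.387 = 10.2658

ȳ_st ≈ 250.418, SE ≈ 10.3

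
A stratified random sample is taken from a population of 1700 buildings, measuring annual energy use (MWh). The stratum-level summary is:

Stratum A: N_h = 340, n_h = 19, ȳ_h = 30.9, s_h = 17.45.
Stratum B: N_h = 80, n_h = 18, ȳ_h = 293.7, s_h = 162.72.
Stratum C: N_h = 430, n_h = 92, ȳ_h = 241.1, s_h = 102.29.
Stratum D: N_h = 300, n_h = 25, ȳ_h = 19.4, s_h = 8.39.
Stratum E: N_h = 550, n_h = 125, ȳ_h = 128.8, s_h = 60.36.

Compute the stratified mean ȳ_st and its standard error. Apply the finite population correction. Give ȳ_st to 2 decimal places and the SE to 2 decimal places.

ȳ_st ≈ 126.08, SE ≈ 3.36

ȳ_st = Σ W_h ȳ_h = (340·30.9 + 80·293.7 + 430·241.1 + 300·19.4 + 550·128.8)/1700 = 126.07941
V̂(ȳ_st) = Σ W_h² (1 − n_h/N_h) s_h²/n_h, with W_h = N_h/N and N = 1700:
  stratum A: (340/1700)²·(1 − 19/340)·17.45²/19 = 0.605234
  stratum B: (80/1700)²·(1 − 18/80)·162.72²/18 = 2.5246
  stratum C: (430/1700)²·(1 − 92/430)·102.29²/92 = 5.7196
  stratum D: (300/1700)²·(1 − 25/300)·8.39²/25 = 0.0803785
  stratum E: (550/1700)²·(1 − 125/550)·60.36²/125 = 2.35745
V̂(ȳ_st) = 11.2873
SE(ȳ_st) = √11.2873 = 3.35965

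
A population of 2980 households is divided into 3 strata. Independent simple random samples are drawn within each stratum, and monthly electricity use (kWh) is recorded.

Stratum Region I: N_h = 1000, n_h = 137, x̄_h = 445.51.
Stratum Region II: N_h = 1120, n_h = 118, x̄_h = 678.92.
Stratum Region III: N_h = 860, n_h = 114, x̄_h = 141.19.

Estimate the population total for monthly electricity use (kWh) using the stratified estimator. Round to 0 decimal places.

τ̂_st ≈ 1327324

τ̂_st = Σ N_h x̄_h = 1000·445.51 + 1120·678.92 + 860·141.19 = 1327324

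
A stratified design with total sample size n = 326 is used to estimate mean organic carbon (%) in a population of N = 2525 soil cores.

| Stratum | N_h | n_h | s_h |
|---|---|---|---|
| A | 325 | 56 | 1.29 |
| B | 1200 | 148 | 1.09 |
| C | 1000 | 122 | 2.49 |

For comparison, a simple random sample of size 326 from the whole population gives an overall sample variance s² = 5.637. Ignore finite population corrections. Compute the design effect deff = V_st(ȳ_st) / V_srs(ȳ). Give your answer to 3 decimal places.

V̂(ȳ_st) = Σ W_h² s_h²/n_h, with W_h = N_h/N and N = 2525:
  stratum A: (325/2525)²·1.29²/56 = 0.000492306
  stratum B: (1200/2525)²·1.09²/148 = 0.00181314
  stratum C: (1000/2525)²·2.49²/122 = 0.00797106
V_st = 0.0102765
V_srs = s²/n = 5.637/326 = 0.0172914
deff = V_st / V_srs = 0.0102765/0.0172914 = 0.5943

deff ≈ 0.594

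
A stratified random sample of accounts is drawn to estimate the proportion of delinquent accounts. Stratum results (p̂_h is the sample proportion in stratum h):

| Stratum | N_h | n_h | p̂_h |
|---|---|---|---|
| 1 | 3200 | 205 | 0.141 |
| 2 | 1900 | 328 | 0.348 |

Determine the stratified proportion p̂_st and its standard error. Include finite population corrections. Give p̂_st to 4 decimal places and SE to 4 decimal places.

N = 5100; stratum weights W_h = N_h/N.
p̂_st = Σ W_h p̂_h = (3200·0.141 + 1900·0.348)/5100 = 0.21812
V̂(p̂_st) = Σ W_h² (1 − n_h/N_h) p̂_h(1−p̂_h)/(n_h−1):
  stratum 1: (3200/5100)²·(1 − 205/3200)·0.141·0.859/204 = 0.00021877
  stratum 2: (1900/5100)²·(1 − 328/1900)·0.348·0.652/327 = 7.96792e-05
V̂(p̂_st) = 0.00029845; SE = √V̂ = 0.0172757

p̂_st ≈ 0.2181, SE ≈ 0.0173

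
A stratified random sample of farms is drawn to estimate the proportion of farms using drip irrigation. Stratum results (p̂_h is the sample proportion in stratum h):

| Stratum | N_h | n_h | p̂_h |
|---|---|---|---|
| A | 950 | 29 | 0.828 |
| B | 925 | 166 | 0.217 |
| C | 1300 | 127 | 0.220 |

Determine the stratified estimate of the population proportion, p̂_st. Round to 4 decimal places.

N = 3175; stratum weights W_h = N_h/N.
p̂_st = Σ W_h p̂_h = (950·0.828 + 925·0.217 + 1300·0.220)/3175 = 0.40105

p̂_st ≈ 0.4010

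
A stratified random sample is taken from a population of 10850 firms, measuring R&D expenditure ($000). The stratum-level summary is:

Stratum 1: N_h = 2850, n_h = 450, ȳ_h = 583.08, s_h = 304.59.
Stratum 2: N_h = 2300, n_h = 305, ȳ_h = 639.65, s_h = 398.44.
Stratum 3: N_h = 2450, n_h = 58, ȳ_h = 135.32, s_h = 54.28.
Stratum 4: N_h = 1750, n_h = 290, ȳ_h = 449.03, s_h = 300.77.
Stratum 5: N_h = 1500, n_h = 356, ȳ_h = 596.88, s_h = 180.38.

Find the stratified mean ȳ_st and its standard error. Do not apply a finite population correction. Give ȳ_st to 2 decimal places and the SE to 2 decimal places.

ȳ_st ≈ 474.25, SE ≈ 7.08

ȳ_st = Σ W_h ȳ_h = (2850·583.08 + 2300·639.65 + 2450·135.32 + 1750·449.03 + 1500·596.88)/10850 = 474.25157
V̂(ȳ_st) = Σ W_h² s_h²/n_h, with W_h = N_h/N and N = 10850:
  stratum 1: (2850/10850)²·304.59²/450 = 14.2249
  stratum 2: (2300/10850)²·398.44²/305 = 23.3896
  stratum 3: (2450/10850)²·54.28²/58 = 2.59015
  stratum 4: (1750/10850)²·300.77²/290 = 8.11498
  stratum 5: (1500/10850)²·180.38²/356 = 1.74683
V̂(ȳ_st) = 50.0664
SE(ȳ_st) = √50.0664 = 7.07576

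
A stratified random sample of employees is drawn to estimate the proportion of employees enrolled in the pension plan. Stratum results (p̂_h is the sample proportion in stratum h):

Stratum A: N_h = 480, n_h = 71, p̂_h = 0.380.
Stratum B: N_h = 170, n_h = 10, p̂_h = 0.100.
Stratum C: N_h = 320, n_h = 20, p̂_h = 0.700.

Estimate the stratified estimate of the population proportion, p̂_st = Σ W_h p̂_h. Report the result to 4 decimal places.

N = 970; stratum weights W_h = N_h/N.
p̂_st = Σ W_h p̂_h = (480·0.380 + 170·0.100 + 320·0.700)/970 = 0.43649

p̂_st ≈ 0.4365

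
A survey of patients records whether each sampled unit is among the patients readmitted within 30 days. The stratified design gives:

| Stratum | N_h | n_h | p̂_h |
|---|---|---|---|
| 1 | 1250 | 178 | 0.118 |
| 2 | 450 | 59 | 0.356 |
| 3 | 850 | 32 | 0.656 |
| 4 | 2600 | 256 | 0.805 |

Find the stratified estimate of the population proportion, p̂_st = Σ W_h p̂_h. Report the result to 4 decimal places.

N = 5150; stratum weights W_h = N_h/N.
p̂_st = Σ W_h p̂_h = (1250·0.118 + 450·0.356 + 850·0.656 + 2600·0.805)/5150 = 0.57443

p̂_st ≈ 0.5744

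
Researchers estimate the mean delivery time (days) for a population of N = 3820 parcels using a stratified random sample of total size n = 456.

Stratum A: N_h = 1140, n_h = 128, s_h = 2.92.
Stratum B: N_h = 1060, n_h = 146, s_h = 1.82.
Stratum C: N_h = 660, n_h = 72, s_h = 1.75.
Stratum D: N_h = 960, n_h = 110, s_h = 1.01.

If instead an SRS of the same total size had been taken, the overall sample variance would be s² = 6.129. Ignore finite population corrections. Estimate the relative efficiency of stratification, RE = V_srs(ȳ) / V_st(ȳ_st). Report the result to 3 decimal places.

RE ≈ 1.410

V̂(ȳ_st) = Σ W_h² s_h²/n_h, with W_h = N_h/N and N = 3820:
  stratum A: (1140/3820)²·2.92²/128 = 0.00593251
  stratum B: (1060/3820)²·1.82²/146 = 0.00174693
  stratum C: (660/3820)²·1.75²/72 = 0.00126971
  stratum D: (960/3820)²·1.01²/110 = 0.000585687
V_st = 0.00953484
V_srs = s²/n = 6.129/456 = 0.0134408
Relative efficiency = V_srs / V_st = 0.0134408/0.00953484 = 1.4097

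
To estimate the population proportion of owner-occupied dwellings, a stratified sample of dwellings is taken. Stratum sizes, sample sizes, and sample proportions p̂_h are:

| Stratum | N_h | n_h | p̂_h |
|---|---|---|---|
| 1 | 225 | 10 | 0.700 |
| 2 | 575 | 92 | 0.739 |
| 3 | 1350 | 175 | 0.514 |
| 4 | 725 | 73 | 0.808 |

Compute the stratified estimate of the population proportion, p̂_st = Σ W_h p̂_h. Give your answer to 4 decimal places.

p̂_st ≈ 0.6477

N = 2875; stratum weights W_h = N_h/N.
p̂_st = Σ W_h p̂_h = (225·0.700 + 575·0.739 + 1350·0.514 + 725·0.808)/2875 = 0.64770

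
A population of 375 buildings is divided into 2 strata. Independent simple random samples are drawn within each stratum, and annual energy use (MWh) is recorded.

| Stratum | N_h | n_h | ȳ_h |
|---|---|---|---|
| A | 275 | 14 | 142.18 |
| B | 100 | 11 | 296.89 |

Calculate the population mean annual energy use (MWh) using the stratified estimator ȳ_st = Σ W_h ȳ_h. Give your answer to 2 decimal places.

N = Σ N_h = 375. Stratum weights W_h = N_h/N.
ȳ_st = (275·142.18 + 100·296.89) / 375 = 183.4360

ȳ_st ≈ 183.44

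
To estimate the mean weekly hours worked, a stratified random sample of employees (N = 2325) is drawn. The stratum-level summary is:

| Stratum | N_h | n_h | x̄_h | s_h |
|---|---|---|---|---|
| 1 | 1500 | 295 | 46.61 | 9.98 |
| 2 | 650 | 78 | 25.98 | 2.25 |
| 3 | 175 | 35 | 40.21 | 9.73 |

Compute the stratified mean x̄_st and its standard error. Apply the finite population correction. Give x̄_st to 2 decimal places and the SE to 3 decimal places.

x̄_st ≈ 40.36, SE ≈ 0.360

x̄_st = Σ W_h x̄_h = (1500·46.61 + 650·25.98 + 175·40.21)/2325 = 40.36075
V̂(x̄_st) = Σ W_h² (1 − n_h/N_h) s_h²/n_h, with W_h = N_h/N and N = 2325:
  stratum 1: (1500/2325)²·(1 − 295/1500)·9.98²/295 = 0.112894
  stratum 2: (650/2325)²·(1 − 78/650)·2.25²/78 = 0.0044641
  stratum 3: (175/2325)²·(1 − 35/175)·9.73²/35 = 0.0122596
V̂(x̄_st) = 0.129618
SE(x̄_st) = √0.129618 = 0.360025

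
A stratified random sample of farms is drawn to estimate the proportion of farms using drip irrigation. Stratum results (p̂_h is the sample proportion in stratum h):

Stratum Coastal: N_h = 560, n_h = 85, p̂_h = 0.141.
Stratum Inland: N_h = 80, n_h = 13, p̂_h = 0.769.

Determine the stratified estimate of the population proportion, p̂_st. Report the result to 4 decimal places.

N = 640; stratum weights W_h = N_h/N.
p̂_st = Σ W_h p̂_h = (560·0.141 + 80·0.769)/640 = 0.21950

p̂_st ≈ 0.2195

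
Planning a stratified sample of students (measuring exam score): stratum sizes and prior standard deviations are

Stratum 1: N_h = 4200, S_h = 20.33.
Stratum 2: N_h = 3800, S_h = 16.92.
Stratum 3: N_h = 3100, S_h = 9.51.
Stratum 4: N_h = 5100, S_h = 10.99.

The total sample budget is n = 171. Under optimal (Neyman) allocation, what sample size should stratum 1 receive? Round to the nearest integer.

Neyman allocation: n_h = n · N_h S_h / Σ N_i S_i, with n = 171.
  stratum 1: N_h·S_h = 4200·20.33 = 85386.00
  stratum 2: N_h·S_h = 3800·16.92 = 64296.00
  stratum 3: N_h·S_h = 3100·9.51 = 29481.00
  stratum 4: N_h·S_h = 5100·10.99 = 56049.00
Σ N_h S_h = 235212.00
n for stratum 1 = 171·85386.00/235212.00 = 62.076 → 62

62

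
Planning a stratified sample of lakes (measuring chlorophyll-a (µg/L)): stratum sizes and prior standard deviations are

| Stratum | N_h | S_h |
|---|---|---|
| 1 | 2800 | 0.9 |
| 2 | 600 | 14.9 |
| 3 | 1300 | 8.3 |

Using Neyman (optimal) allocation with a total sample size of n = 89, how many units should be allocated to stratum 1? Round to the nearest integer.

10

Neyman allocation: n_h = n · N_h S_h / Σ N_i S_i, with n = 89.
  stratum 1: N_h·S_h = 2800·0.9 = 2520.00
  stratum 2: N_h·S_h = 600·14.9 = 8940.00
  stratum 3: N_h·S_h = 1300·8.3 = 10790.00
Σ N_h S_h = 22250.00
n for stratum 1 = 89·2520.00/22250.00 = 10.080 → 10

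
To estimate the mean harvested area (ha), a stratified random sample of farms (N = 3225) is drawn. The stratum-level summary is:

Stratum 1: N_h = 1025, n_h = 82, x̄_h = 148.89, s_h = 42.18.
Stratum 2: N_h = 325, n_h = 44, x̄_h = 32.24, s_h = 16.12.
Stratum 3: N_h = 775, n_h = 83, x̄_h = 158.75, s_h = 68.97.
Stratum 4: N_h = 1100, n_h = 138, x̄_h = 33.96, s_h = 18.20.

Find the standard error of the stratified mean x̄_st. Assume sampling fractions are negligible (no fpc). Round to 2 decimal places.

V̂(x̄_st) = Σ W_h² s_h²/n_h, with W_h = N_h/N and N = 3225:
  stratum 1: (1025/3225)²·42.18²/82 = 2.19173
  stratum 2: (325/3225)²·16.12²/44 = 0.059977
  stratum 3: (775/3225)²·68.97²/83 = 3.30968
  stratum 4: (1100/3225)²·18.20²/138 = 0.279248
V̂(x̄_st) = 5.84064
SE(x̄_st) = √5.84064 = 2.41674

SE(x̄_st) ≈ 2.42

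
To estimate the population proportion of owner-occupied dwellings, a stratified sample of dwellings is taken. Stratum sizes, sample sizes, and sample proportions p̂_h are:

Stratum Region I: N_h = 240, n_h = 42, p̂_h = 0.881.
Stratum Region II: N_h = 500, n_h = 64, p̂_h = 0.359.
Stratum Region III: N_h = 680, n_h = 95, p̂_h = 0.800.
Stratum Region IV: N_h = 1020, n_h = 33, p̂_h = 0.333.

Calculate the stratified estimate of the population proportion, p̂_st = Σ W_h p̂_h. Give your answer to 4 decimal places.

p̂_st ≈ 0.5224

N = 2440; stratum weights W_h = N_h/N.
p̂_st = Σ W_h p̂_h = (240·0.881 + 500·0.359 + 680·0.800 + 1020·0.333)/2440 = 0.52238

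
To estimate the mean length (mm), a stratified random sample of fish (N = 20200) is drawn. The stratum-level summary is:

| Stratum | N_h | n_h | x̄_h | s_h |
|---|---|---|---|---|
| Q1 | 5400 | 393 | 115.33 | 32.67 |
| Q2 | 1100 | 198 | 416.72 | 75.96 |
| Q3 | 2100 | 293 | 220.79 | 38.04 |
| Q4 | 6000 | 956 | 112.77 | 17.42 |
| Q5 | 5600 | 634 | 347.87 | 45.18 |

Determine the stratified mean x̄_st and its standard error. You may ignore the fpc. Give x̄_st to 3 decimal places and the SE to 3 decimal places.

x̄_st ≈ 206.412, SE ≈ 0.781

x̄_st = Σ W_h x̄_h = (5400·115.33 + 1100·416.72 + 2100·220.79 + 6000·112.77 + 5600·347.87)/20200 = 206.41213
V̂(x̄_st) = Σ W_h² s_h²/n_h, with W_h = N_h/N and N = 20200:
  stratum Q1: (5400/20200)²·32.67²/393 = 0.194084
  stratum Q2: (1100/20200)²·75.96²/198 = 0.0864146
  stratum Q3: (2100/20200)²·38.04²/293 = 0.0533764
  stratum Q4: (6000/20200)²·17.42²/956 = 0.0280052
  stratum Q5: (5600/20200)²·45.18²/634 = 0.247444
V̂(x̄_st) = 0.609324
SE(x̄_st) = √0.609324 = 0.780592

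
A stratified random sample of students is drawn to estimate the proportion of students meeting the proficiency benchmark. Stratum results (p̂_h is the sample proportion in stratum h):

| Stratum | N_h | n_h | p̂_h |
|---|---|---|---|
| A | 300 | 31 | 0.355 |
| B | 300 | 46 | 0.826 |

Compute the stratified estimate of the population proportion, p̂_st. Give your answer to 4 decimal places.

N = 600; stratum weights W_h = N_h/N.
p̂_st = Σ W_h p̂_h = (300·0.355 + 300·0.826)/600 = 0.59050

p̂_st ≈ 0.5905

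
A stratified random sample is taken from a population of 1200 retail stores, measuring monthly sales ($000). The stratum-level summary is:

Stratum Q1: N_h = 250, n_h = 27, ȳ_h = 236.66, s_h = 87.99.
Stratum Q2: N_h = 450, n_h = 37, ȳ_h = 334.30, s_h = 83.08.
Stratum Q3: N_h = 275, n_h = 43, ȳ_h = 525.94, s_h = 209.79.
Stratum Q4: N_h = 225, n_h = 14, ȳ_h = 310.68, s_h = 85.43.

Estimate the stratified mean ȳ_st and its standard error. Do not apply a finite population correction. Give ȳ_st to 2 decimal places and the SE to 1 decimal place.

ȳ_st = Σ W_h ȳ_h = (250·236.66 + 450·334.30 + 275·525.94 + 225·310.68)/1200 = 353.44708
V̂(ȳ_st) = Σ W_h² s_h²/n_h, with W_h = N_h/N and N = 1200:
  stratum Q1: (250/1200)²·87.99²/27 = 12.4457
  stratum Q2: (450/1200)²·83.08²/37 = 26.2334
  stratum Q3: (275/1200)²·209.79²/43 = 53.7532
  stratum Q4: (225/1200)²·85.43²/14 = 18.3272
V̂(ȳ_st) = 110.759
SE(ȳ_st) = √110.759 = 10.5242

ȳ_st ≈ 353.45, SE ≈ 10.5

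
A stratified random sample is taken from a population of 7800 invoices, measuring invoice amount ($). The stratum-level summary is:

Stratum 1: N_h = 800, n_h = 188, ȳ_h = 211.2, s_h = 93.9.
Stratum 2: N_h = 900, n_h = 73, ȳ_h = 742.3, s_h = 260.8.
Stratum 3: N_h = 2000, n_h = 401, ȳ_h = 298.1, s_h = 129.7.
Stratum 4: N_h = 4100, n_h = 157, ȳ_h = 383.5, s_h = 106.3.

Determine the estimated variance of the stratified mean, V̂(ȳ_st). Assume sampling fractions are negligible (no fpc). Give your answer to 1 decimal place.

V̂(ȳ_st) ≈ 35.5

V̂(ȳ_st) = Σ W_h² s_h²/n_h, with W_h = N_h/N and N = 7800:
  stratum 1: (800/7800)²·93.9²/188 = 0.49336
  stratum 2: (900/7800)²·260.8²/73 = 12.4048
  stratum 3: (2000/7800)²·129.7²/401 = 2.75808
  stratum 4: (4100/7800)²·106.3²/157 = 19.8859
V̂(ȳ_st) = 35.5421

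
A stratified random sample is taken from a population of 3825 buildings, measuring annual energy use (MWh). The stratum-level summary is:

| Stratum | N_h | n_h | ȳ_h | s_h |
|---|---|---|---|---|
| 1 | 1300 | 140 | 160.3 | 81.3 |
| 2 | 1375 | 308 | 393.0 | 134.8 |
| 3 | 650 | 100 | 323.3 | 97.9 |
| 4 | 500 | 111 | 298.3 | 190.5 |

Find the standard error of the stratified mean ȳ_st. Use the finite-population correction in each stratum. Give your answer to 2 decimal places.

V̂(ȳ_st) = Σ W_h² (1 − n_h/N_h) s_h²/n_h, with W_h = N_h/N and N = 3825:
  stratum 1: (1300/3825)²·(1 − 140/1300)·81.3²/140 = 4.86622
  stratum 2: (1375/3825)²·(1 − 308/1375)·134.8²/308 = 5.91607
  stratum 3: (650/3825)²·(1 − 100/650)·97.9²/100 = 2.34196
  stratum 4: (500/3825)²·(1 − 111/500)·190.5²/111 = 4.34634
V̂(ȳ_st) = 17.4706
SE(ȳ_st) = √17.4706 = 4.17978

SE(ȳ_st) ≈ 4.18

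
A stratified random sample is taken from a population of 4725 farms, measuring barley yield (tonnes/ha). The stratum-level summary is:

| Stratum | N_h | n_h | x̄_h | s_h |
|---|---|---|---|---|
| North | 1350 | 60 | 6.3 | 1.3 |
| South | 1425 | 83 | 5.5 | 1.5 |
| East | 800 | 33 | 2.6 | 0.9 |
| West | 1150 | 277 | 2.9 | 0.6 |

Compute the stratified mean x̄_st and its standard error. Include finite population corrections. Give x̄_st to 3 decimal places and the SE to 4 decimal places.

x̄_st ≈ 4.605, SE ≈ 0.0725

x̄_st = Σ W_h x̄_h = (1350·6.3 + 1425·5.5 + 800·2.6 + 1150·2.9)/4725 = 4.60476
V̂(x̄_st) = Σ W_h² (1 − n_h/N_h) s_h²/n_h, with W_h = N_h/N and N = 4725:
  stratum North: (1350/4725)²·(1 − 60/1350)·1.3²/60 = 0.00219713
  stratum South: (1425/4725)²·(1 − 83/1425)·1.5²/83 = 0.00232203
  stratum East: (800/4725)²·(1 − 33/800)·0.9²/33 = 0.00067461
  stratum West: (1150/4725)²·(1 − 277/1150)·0.6²/277 = 5.84428e-05
V̂(x̄_st) = 0.00525221
SE(x̄_st) = √0.00525221 = 0.0724721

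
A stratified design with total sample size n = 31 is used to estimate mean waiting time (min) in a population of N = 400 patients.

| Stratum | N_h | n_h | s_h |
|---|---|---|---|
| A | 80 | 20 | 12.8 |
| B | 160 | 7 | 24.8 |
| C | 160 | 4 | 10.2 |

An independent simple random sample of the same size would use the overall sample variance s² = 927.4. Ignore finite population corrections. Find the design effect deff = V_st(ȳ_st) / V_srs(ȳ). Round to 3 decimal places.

deff ≈ 0.620

V̂(ȳ_st) = Σ W_h² s_h²/n_h, with W_h = N_h/N and N = 400:
  stratum A: (80/400)²·12.8²/20 = 0.32768
  stratum B: (160/400)²·24.8²/7 = 14.0581
  stratum C: (160/400)²·10.2²/4 = 4.1616
V_st = 18.5473
V_srs = s²/n = 927.4/31 = 29.9161
deff = V_st / V_srs = 18.5473/29.9161 = 0.6200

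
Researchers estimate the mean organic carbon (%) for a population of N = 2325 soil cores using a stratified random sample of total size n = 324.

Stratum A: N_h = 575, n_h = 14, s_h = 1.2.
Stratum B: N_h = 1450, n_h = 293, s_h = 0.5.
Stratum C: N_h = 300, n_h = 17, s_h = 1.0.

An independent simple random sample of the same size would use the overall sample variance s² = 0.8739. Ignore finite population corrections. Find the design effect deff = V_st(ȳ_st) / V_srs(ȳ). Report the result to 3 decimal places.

V̂(ȳ_st) = Σ W_h² s_h²/n_h, with W_h = N_h/N and N = 2325:
  stratum A: (575/2325)²·1.2²/14 = 0.00629107
  stratum B: (1450/2325)²·0.5²/293 = 0.000331866
  stratum C: (300/2325)²·1.0²/17 = 0.000979372
V_st = 0.0076023
V_srs = s²/n = 0.8739/324 = 0.00269722
deff = V_st / V_srs = 0.0076023/0.00269722 = 2.8186

deff ≈ 2.819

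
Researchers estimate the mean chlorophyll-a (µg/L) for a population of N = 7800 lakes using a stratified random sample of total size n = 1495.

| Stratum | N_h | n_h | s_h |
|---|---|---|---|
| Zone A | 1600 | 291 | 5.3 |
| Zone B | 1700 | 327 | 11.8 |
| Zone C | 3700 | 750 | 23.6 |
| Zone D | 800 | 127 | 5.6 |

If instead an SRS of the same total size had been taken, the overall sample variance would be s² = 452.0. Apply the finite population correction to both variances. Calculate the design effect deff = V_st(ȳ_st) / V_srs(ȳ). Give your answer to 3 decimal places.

deff ≈ 0.635

V̂(ȳ_st) = Σ W_h² (1 − n_h/N_h) s_h²/n_h, with W_h = N_h/N and N = 7800:
  stratum Zone A: (1600/7800)²·(1 − 291/1600)·5.3²/291 = 0.00332299
  stratum Zone B: (1700/7800)²·(1 − 327/1700)·11.8²/327 = 0.016336
  stratum Zone C: (3700/7800)²·(1 − 750/3700)·23.6²/750 = 0.133229
  stratum Zone D: (800/7800)²·(1 − 127/800)·5.6²/127 = 0.00218518
V_st = 0.155073
V_srs = (1 − 1495/7800)·452.0/1495 = 0.244392
deff = V_st / V_srs = 0.155073/0.244392 = 0.6345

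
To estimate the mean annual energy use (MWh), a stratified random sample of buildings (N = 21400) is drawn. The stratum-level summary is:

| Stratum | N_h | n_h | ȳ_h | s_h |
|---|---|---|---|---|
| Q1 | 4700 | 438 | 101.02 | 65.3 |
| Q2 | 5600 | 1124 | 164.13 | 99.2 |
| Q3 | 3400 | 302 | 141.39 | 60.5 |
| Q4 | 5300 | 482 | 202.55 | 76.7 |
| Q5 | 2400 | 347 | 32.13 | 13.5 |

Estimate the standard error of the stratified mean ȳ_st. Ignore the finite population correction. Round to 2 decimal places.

V̂(ȳ_st) = Σ W_h² s_h²/n_h, with W_h = N_h/N and N = 21400:
  stratum Q1: (4700/21400)²·65.3²/438 = 0.469592
  stratum Q2: (5600/21400)²·99.2²/1124 = 0.599523
  stratum Q3: (3400/21400)²·60.5²/302 = 0.305938
  stratum Q4: (5300/21400)²·76.7²/482 = 0.748631
  stratum Q5: (2400/21400)²·13.5²/347 = 0.00660592
V̂(ȳ_st) = 2.13029
SE(ȳ_st) = √2.13029 = 1.45955

SE(ȳ_st) ≈ 1.46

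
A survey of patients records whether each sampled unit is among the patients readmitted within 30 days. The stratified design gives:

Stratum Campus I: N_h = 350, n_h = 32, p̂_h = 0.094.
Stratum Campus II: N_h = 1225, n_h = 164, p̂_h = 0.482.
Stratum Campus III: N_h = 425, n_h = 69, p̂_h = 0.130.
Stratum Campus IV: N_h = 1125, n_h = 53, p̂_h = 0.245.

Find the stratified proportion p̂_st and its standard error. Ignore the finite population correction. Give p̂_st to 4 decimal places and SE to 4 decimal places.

N = 3125; stratum weights W_h = N_h/N.
p̂_st = Σ W_h p̂_h = (350·0.094 + 1225·0.482 + 425·0.130 + 1125·0.245)/3125 = 0.30535
V̂(p̂_st) = Σ W_h² p̂_h(1−p̂_h)/(n_h−1):
  stratum Campus I: (350/3125)²·0.094·0.906/31 = 3.44612e-05
  stratum Campus II: (1225/3125)²·0.482·0.518/163 = 0.000235376
  stratum Campus III: (425/3125)²·0.130·0.870/68 = 3.07632e-05
  stratum Campus IV: (1125/3125)²·0.245·0.755/52 = 0.000461015
V̂(p̂_st) = 0.000761615; SE = √V̂ = 0.0275974

p̂_st ≈ 0.3054, SE ≈ 0.0276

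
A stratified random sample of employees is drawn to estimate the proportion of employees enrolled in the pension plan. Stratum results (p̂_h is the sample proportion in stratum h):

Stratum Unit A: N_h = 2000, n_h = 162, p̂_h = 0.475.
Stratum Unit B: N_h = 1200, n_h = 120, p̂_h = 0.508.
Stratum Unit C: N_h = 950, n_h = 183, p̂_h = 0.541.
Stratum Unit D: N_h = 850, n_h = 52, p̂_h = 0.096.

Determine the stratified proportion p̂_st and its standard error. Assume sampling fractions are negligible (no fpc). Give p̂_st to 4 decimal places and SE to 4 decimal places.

N = 5000; stratum weights W_h = N_h/N.
p̂_st = Σ W_h p̂_h = (2000·0.475 + 1200·0.508 + 950·0.541 + 850·0.096)/5000 = 0.43103
V̂(p̂_st) = Σ W_h² p̂_h(1−p̂_h)/(n_h−1):
  stratum Unit A: (2000/5000)²·0.475·0.525/161 = 0.000247826
  stratum Unit B: (1200/5000)²·0.508·0.492/119 = 0.000120977
  stratum Unit C: (950/5000)²·0.541·0.459/182 = 4.92545e-05
  stratum Unit D: (850/5000)²·0.096·0.904/51 = 4.91776e-05
V̂(p̂_st) = 0.000467236; SE = √V̂ = 0.0216156

p̂_st ≈ 0.4310, SE ≈ 0.0216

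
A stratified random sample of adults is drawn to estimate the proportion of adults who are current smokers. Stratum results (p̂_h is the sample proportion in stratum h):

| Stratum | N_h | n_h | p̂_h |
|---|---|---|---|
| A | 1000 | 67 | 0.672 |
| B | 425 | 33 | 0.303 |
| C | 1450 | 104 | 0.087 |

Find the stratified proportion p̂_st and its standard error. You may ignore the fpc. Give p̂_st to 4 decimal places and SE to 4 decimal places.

N = 2875; stratum weights W_h = N_h/N.
p̂_st = Σ W_h p̂_h = (1000·0.672 + 425·0.303 + 1450·0.087)/2875 = 0.32241
V̂(p̂_st) = Σ W_h² p̂_h(1−p̂_h)/(n_h−1):
  stratum A: (1000/2875)²·0.672·0.328/66 = 0.000404039
  stratum B: (425/2875)²·0.303·0.697/32 = 0.000144221
  stratum C: (1450/2875)²·0.087·0.913/103 = 0.000196161
V̂(p̂_st) = 0.000744421; SE = √V̂ = 0.0272841

p̂_st ≈ 0.3224, SE ≈ 0.0273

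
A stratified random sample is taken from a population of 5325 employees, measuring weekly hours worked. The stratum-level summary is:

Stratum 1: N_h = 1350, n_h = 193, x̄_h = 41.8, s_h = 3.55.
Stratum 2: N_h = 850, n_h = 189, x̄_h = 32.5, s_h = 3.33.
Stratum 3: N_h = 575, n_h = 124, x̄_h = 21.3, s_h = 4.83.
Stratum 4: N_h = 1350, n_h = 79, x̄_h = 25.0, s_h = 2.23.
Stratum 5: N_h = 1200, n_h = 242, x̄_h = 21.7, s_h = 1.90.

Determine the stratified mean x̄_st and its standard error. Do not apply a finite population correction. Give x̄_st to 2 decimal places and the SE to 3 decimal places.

x̄_st = Σ W_h x̄_h = (1350·41.8 + 850·32.5 + 575·21.3 + 1350·25.0 + 1200·21.7)/5325 = 29.31315
V̂(x̄_st) = Σ W_h² s_h²/n_h, with W_h = N_h/N and N = 5325:
  stratum 1: (1350/5325)²·3.55²/193 = 0.00419689
  stratum 2: (850/5325)²·3.33²/189 = 0.00149495
  stratum 3: (575/5325)²·4.83²/124 = 0.00219366
  stratum 4: (1350/5325)²·2.23²/79 = 0.00404586
  stratum 5: (1200/5325)²·1.90²/242 = 0.000757557
V̂(x̄_st) = 0.0126889
SE(x̄_st) = √0.0126889 = 0.112645

x̄_st ≈ 29.31, SE ≈ 0.113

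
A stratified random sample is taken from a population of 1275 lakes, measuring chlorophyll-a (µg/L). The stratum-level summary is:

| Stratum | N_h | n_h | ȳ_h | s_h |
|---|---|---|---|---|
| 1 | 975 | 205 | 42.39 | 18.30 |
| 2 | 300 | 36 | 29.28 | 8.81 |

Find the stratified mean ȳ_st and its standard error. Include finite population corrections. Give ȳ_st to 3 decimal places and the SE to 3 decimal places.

ȳ_st = Σ W_h ȳ_h = (975·42.39 + 300·29.28)/1275 = 39.30529
V̂(ȳ_st) = Σ W_h² (1 − n_h/N_h) s_h²/n_h, with W_h = N_h/N and N = 1275:
  stratum 1: (975/1275)²·(1 − 205/975)·18.30²/205 = 0.754438
  stratum 2: (300/1275)²·(1 − 36/300)·8.81²/36 = 0.10504
V̂(ȳ_st) = 0.859477
SE(ȳ_st) = √0.859477 = 0.92708

ȳ_st ≈ 39.305, SE ≈ 0.927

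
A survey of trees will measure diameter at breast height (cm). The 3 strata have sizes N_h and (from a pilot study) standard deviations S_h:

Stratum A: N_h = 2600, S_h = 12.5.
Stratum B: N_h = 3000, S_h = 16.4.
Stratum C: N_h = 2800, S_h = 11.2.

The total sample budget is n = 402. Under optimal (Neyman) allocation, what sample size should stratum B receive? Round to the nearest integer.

175

Neyman allocation: n_h = n · N_h S_h / Σ N_i S_i, with n = 402.
  stratum A: N_h·S_h = 2600·12.5 = 32500.00
  stratum B: N_h·S_h = 3000·16.4 = 49200.00
  stratum C: N_h·S_h = 2800·11.2 = 31360.00
Σ N_h S_h = 113060.00
n for stratum B = 402·49200.00/113060.00 = 174.937 → 175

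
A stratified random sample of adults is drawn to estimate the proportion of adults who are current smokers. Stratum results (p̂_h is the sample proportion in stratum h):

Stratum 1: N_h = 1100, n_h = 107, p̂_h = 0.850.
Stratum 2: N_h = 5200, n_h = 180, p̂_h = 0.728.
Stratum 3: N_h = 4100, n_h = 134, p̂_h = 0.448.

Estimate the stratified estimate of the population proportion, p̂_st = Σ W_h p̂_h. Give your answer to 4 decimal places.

p̂_st ≈ 0.6305

N = 10400; stratum weights W_h = N_h/N.
p̂_st = Σ W_h p̂_h = (1100·0.850 + 5200·0.728 + 4100·0.448)/10400 = 0.63052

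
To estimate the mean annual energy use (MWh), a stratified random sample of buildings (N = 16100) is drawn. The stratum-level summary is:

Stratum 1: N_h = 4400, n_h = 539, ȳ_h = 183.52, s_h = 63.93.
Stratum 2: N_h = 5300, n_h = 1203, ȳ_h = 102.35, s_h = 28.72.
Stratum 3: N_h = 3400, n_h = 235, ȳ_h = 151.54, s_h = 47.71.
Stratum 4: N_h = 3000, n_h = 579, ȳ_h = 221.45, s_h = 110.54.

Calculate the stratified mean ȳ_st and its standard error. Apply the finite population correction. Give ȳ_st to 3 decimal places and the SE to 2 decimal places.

ȳ_st ≈ 157.114, SE ≈ 1.24

ȳ_st = Σ W_h ȳ_h = (4400·183.52 + 5300·102.35 + 3400·151.54 + 3000·221.45)/16100 = 157.11360
V̂(ȳ_st) = Σ W_h² (1 − n_h/N_h) s_h²/n_h, with W_h = N_h/N and N = 16100:
  stratum 1: (4400/16100)²·(1 − 539/4400)·63.93²/539 = 0.49696
  stratum 2: (5300/16100)²·(1 − 1203/5300)·28.72²/1203 = 0.0574372
  stratum 3: (3400/16100)²·(1 − 235/3400)·47.71²/235 = 0.402116
  stratum 4: (3000/16100)²·(1 − 579/3000)·110.54²/579 = 0.591323
V̂(ȳ_st) = 1.54784
SE(ȳ_st) = √1.54784 = 1.24412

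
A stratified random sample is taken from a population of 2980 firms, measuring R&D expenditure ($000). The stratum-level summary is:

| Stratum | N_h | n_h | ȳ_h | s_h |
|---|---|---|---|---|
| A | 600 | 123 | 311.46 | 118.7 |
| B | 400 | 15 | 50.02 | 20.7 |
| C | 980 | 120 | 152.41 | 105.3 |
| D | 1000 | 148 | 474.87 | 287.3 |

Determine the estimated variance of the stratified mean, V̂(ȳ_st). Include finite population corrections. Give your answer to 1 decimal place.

V̂(ȳ_st) ≈ 66.5

V̂(ȳ_st) = Σ W_h² (1 − n_h/N_h) s_h²/n_h, with W_h = N_h/N and N = 2980:
  stratum A: (600/2980)²·(1 − 123/600)·118.7²/123 = 3.69176
  stratum B: (400/2980)²·(1 − 15/400)·20.7²/15 = 0.495379
  stratum C: (980/2980)²·(1 − 120/980)·105.3²/120 = 8.76935
  stratum D: (1000/2980)²·(1 − 148/1000)·287.3²/148 = 53.5077
V̂(ȳ_st) = 66.4642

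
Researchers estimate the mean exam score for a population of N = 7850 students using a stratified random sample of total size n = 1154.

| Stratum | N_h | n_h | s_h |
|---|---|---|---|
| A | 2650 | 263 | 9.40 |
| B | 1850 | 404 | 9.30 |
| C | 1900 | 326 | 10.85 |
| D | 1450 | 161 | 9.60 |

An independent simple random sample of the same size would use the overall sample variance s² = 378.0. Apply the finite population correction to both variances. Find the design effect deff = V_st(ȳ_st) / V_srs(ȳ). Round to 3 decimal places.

V̂(ȳ_st) = Σ W_h² (1 − n_h/N_h) s_h²/n_h, with W_h = N_h/N and N = 7850:
  stratum A: (2650/7850)²·(1 − 263/2650)·9.40²/263 = 0.0344873
  stratum B: (1850/7850)²·(1 − 404/1850)·9.30²/404 = 0.00929363
  stratum C: (1900/7850)²·(1 − 326/1900)·10.85²/326 = 0.0175251
  stratum D: (1450/7850)²·(1 − 161/1450)·9.60²/161 = 0.0173619
V_st = 0.078668
V_srs = (1 − 1154/7850)·378.0/1154 = 0.279403
deff = V_st / V_srs = 0.078668/0.279403 = 0.2816

deff ≈ 0.282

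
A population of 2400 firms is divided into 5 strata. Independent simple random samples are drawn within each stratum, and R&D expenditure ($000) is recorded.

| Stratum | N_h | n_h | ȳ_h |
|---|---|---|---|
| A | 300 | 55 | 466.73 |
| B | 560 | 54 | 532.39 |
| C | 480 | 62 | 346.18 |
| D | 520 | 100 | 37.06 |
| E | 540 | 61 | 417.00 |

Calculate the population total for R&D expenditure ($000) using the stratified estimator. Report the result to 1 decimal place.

τ̂_st ≈ 848775.0

τ̂_st = Σ N_h ȳ_h = 300·466.73 + 560·532.39 + 480·346.18 + 520·37.06 + 540·417.00 = 848775.0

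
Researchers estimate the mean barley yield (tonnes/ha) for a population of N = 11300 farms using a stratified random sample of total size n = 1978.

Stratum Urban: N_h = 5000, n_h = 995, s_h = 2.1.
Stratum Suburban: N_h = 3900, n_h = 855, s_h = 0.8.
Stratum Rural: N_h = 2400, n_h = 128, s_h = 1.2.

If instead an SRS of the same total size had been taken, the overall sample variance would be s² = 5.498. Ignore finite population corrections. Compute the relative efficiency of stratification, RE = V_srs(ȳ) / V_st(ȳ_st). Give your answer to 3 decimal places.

V̂(ȳ_st) = Σ W_h² s_h²/n_h, with W_h = N_h/N and N = 11300:
  stratum Urban: (5000/11300)²·2.1²/995 = 0.000867758
  stratum Suburban: (3900/11300)²·0.8²/855 = 8.91633e-05
  stratum Rural: (2400/11300)²·1.2²/128 = 0.000507479
V_st = 0.0014644
V_srs = s²/n = 5.498/1978 = 0.00277958
Relative efficiency = V_srs / V_st = 0.00277958/0.0014644 = 1.8981

RE ≈ 1.898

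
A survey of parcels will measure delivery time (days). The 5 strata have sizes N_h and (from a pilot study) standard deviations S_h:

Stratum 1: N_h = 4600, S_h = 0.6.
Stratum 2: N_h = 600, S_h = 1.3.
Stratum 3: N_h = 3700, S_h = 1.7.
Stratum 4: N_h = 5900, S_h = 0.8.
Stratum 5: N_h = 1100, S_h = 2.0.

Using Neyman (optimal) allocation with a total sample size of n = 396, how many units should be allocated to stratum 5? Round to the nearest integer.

52

Neyman allocation: n_h = n · N_h S_h / Σ N_i S_i, with n = 396.
  stratum 1: N_h·S_h = 4600·0.6 = 2760.00
  stratum 2: N_h·S_h = 600·1.3 = 780.00
  stratum 3: N_h·S_h = 3700·1.7 = 6290.00
  stratum 4: N_h·S_h = 5900·0.8 = 4720.00
  stratum 5: N_h·S_h = 1100·2.0 = 2200.00
Σ N_h S_h = 16750.00
n for stratum 5 = 396·2200.00/16750.00 = 52.012 → 52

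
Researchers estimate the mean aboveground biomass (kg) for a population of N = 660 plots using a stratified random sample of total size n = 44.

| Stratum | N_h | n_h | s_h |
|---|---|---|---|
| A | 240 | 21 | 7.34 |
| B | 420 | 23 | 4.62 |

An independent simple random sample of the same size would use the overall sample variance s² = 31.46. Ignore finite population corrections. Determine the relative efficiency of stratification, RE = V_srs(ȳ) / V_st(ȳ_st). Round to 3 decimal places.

V̂(ȳ_st) = Σ W_h² s_h²/n_h, with W_h = N_h/N and N = 660:
  stratum A: (240/660)²·7.34²/21 = 0.33924
  stratum B: (420/660)²·4.62²/23 = 0.375809
V_st = 0.715049
V_srs = s²/n = 31.46/44 = 0.715
Relative efficiency = V_srs / V_st = 0.715/0.715049 = 0.9999

RE ≈ 1.000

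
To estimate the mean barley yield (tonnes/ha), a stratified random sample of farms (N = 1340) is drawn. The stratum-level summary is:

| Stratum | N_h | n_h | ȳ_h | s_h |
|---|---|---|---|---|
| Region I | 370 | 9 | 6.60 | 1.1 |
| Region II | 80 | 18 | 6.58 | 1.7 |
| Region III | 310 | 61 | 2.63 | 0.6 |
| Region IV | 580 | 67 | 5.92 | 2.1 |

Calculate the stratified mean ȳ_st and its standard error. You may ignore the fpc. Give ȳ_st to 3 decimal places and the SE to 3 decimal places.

ȳ_st = Σ W_h ȳ_h = (370·6.60 + 80·6.58 + 310·2.63 + 580·5.92)/1340 = 5.38604
V̂(ȳ_st) = Σ W_h² s_h²/n_h, with W_h = N_h/N and N = 1340:
  stratum Region I: (370/1340)²·1.1²/9 = 0.0102503
  stratum Region II: (80/1340)²·1.7²/18 = 0.000572263
  stratum Region III: (310/1340)²·0.6²/61 = 0.000315854
  stratum Region IV: (580/1340)²·2.1²/67 = 0.0123313
V̂(ȳ_st) = 0.0234698
SE(ȳ_st) = √0.0234698 = 0.153198

ȳ_st ≈ 5.386, SE ≈ 0.153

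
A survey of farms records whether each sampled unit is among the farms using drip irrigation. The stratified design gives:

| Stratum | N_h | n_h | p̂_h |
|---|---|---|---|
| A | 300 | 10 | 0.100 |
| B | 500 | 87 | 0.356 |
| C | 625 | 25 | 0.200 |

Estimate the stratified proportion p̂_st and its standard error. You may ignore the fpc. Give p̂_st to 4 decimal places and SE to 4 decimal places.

N = 1425; stratum weights W_h = N_h/N.
p̂_st = Σ W_h p̂_h = (300·0.100 + 500·0.356 + 625·0.200)/1425 = 0.23368
V̂(p̂_st) = Σ W_h² p̂_h(1−p̂_h)/(n_h−1):
  stratum A: (300/1425)²·0.100·0.900/9 = 0.000443213
  stratum B: (500/1425)²·0.356·0.644/86 = 0.000328207
  stratum C: (625/1425)²·0.200·0.800/24 = 0.00128245
V̂(p̂_st) = 0.00205387; SE = √V̂ = 0.0453196

p̂_st ≈ 0.2337, SE ≈ 0.0453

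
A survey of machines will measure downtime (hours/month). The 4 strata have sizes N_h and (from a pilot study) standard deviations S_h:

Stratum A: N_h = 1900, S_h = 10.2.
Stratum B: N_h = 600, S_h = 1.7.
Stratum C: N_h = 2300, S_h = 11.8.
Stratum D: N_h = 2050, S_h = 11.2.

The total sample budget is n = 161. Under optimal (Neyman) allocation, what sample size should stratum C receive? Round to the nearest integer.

62

Neyman allocation: n_h = n · N_h S_h / Σ N_i S_i, with n = 161.
  stratum A: N_h·S_h = 1900·10.2 = 19380.00
  stratum B: N_h·S_h = 600·1.7 = 1020.00
  stratum C: N_h·S_h = 2300·11.8 = 27140.00
  stratum D: N_h·S_h = 2050·11.2 = 22960.00
Σ N_h S_h = 70500.00
n for stratum C = 161·27140.00/70500.00 = 61.979 → 62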